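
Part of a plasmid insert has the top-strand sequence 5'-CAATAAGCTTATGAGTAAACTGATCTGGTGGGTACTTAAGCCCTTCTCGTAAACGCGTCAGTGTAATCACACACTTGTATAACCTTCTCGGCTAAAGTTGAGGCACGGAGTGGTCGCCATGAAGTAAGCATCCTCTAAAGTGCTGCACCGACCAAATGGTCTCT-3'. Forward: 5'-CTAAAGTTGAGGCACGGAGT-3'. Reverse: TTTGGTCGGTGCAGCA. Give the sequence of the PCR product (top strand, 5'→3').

5'-CTAAAGTTGAGGCACGGAGTGGTCGCCATGAAGTAAGCATCCTCTAAAGTGCTGCACCGACCAAA-3'

The forward primer matches the template at positions 92–111.
Taking the reverse complement of TTTGGTCGGTGCAGCA gives TGCTGCACCGACCAAA, found at positions 141–156 on the template; the primer anneals here to the top strand with its 3' end pointing upstream.
The product is the template from position 92 through 156 (65 bp).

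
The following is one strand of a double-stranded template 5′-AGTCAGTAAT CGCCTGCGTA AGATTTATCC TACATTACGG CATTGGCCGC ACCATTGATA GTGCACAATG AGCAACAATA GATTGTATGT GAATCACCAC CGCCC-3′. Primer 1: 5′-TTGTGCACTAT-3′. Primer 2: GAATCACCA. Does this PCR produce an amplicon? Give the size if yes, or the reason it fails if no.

No product — the primers' 3' ends point away from each other.

Primer 1 (TTGTGCACTAT) has reverse complement ATAGTGCACAA, which matches the top strand at positions 58–68; primer 1 anneals to the top strand there with its 3' end pointing upstream toward position 58.
Primer 2 (GAATCACCA) matches the top strand directly at positions 91–99; it anneals to the bottom strand with its 3' end pointing downstream toward position 99.
The 3' ends diverge (primer 1 extends toward position 1, primer 2 toward position 105), so the primers never converge on a shared product.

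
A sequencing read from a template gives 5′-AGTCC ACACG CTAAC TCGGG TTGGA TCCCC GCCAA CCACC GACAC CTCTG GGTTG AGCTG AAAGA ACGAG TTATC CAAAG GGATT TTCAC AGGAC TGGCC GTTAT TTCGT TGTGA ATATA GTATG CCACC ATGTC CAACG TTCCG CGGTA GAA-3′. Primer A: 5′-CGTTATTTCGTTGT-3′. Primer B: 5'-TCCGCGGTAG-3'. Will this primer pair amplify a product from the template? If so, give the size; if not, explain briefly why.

Primer A (CGTTATTTCGTTGT) matches the top strand at positions 100–113 (3' end points downstream).
Primer B (TCCGCGGTAG) also matches the top strand directly, at positions 142–151 — its reverse complement CTACCGCGGA is not present.
Both primers anneal to the bottom strand with 3' ends pointing the same way, so neither can prime synthesis back toward the other.

No product — both primers anneal to the same strand and extend in the same direction.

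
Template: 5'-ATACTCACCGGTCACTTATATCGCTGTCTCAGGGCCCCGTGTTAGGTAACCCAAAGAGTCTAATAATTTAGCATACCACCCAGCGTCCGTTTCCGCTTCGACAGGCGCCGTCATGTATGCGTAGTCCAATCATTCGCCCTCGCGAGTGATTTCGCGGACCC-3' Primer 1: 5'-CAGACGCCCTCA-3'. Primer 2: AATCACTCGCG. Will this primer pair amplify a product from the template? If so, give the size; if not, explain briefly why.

Primer 1 (CAGACGCCCTCA) does not match the top strand, and its reverse complement TGAGGGCGTCTG does not match either.
With no annealing site for primer 1, no amplification occurs.

No product — primer 1 has no binding site in the template.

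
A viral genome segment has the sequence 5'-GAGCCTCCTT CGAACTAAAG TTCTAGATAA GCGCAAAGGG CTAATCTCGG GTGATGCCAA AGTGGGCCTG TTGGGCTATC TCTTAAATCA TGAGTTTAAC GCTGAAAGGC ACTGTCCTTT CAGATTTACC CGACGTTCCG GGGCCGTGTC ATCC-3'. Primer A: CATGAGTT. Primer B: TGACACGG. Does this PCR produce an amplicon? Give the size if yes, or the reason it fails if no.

Yes — a 63 bp product.

Primer A (CATGAGTT) matches the top strand at positions 89–96; it acts as a forward primer.
Primer B's reverse complement is CCGTGTCA, matching the top strand at positions 144–151; it acts as a reverse primer.
The 3' ends face each other across positions 89–151, giving a 63 bp product.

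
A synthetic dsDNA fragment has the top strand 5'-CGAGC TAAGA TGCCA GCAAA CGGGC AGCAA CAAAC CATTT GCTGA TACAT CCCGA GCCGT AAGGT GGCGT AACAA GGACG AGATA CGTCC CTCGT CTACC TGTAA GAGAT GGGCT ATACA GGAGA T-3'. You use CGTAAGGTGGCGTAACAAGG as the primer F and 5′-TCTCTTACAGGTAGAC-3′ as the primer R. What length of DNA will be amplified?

Forward primer CGTAAGGTGGCGTAACAAGG is found on the top strand at positions 58–77.
The reverse primer's reverse complement is GTCTACCTGTAAGAGA, which matches the template at positions 94–109.
Amplicon spans positions 58–109: 52 bp.

52 bp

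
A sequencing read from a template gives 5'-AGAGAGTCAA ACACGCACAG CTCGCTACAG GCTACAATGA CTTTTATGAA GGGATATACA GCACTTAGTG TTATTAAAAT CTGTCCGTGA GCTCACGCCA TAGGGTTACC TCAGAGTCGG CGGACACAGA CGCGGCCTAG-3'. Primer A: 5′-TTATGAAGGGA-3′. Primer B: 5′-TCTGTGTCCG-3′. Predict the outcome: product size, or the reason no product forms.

Yes — an 87 bp product.

Primer A (TTATGAAGGGA) matches the top strand at positions 44–54; it acts as a forward primer.
Primer B's reverse complement is CGGACACAGA, matching the top strand at positions 121–130; it acts as a reverse primer.
The 3' ends face each other across positions 44–130, giving an 87 bp product.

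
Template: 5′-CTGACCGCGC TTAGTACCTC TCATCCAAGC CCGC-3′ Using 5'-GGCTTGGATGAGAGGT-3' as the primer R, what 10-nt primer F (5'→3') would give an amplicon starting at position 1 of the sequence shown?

5'-CTGACCGCGC-3'

The reverse primer's reverse complement ACCTCTCATCCAAGCC matches the template at positions 16–31; the product starts at position 1.
The forward primer is identical to the top strand over positions 1–10: CTGACCGCGC.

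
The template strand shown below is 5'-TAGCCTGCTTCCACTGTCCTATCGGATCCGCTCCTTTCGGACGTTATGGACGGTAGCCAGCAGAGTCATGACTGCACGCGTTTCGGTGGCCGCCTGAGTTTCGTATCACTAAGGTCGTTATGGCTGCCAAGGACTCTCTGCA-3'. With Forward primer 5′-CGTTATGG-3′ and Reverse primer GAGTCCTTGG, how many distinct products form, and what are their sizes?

Two products: 95 bp, 21 bp

The forward primer CGTTATGG matches the top strand at positions 42–49, 116–123.
The reverse primer's reverse complement is CCAAGGACTC, matching at positions 127–136.
Each forward site pairs with the reverse site to give a product ending at position 136: sizes 95, 21 bp.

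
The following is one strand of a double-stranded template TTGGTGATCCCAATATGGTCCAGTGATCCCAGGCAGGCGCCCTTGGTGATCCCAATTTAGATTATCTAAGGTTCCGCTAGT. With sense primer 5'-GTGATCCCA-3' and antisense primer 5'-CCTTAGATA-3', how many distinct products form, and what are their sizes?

Three products: 68 bp, 49 bp, 26 bp

The forward primer GTGATCCCA matches the top strand at positions 4–12, 23–31, 46–54.
The reverse primer's reverse complement is TATCTAAGG, matching at positions 63–71.
Each forward site pairs with the reverse site to give a product ending at position 71: sizes 68, 49, 26 bp.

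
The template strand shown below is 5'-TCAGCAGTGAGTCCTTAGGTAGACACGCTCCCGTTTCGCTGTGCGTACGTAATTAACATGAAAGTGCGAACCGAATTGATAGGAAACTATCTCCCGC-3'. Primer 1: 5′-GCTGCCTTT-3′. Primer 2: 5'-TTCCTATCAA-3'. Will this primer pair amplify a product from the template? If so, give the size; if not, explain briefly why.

No product — primer 1 has no binding site in the template.

Primer 1 (GCTGCCTTT) does not match the top strand, and its reverse complement AAAGGCAGC does not match either.
With no annealing site for primer 1, no amplification occurs.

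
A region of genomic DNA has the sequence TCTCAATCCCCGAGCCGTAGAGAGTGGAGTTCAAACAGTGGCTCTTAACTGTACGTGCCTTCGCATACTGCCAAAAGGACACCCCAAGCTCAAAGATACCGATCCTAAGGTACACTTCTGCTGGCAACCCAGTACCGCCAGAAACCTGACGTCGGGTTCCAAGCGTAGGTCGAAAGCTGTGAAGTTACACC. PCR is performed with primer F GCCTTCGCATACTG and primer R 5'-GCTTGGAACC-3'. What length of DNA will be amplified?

108 bp

Scanning the template, GCCTTCGCATACTG occurs at positions 57–70; this primer anneals to the bottom strand there with its 3' end pointing downstream.
Reverse complement of the reverse primer: GGTTCCAAGC. This occurs on the top strand at positions 155–164.
The product runs from position 57 to position 164, so its length is 164 − 57 + 1 = 108 bp.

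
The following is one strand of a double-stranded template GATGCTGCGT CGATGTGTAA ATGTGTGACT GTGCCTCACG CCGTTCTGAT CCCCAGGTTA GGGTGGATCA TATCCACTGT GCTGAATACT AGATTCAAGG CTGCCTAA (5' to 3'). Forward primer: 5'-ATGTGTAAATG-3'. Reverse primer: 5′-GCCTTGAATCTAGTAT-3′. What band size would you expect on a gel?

Forward primer ATGTGTAAATG is found on the top strand at positions 13–23.
The reverse primer's reverse complement is ATACTAGATTCAAGGC, which matches the template at positions 86–101.
Amplicon spans positions 13–101: 89 bp.

89 bp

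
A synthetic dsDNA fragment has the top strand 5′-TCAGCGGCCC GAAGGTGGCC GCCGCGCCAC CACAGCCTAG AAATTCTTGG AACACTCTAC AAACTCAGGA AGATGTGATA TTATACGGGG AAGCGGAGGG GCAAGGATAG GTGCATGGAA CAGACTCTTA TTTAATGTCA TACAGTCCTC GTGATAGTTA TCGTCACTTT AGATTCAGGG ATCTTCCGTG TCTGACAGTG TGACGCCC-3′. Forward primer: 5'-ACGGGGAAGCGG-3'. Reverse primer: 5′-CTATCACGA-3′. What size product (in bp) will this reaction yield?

73 bp

Scanning the template, ACGGGGAAGCGG occurs at positions 85–96; this primer anneals to the bottom strand there with its 3' end pointing downstream.
The reverse primer's reverse complement is TCGTGATAG, which matches the template at positions 149–157.
The product runs from position 85 to position 157, so its length is 157 − 85 + 1 = 73 bp.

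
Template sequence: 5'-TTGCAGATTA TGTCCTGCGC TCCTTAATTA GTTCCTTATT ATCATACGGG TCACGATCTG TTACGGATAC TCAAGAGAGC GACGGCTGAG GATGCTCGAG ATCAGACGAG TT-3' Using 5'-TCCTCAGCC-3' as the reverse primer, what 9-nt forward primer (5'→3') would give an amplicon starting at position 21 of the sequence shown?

5'-TCCTTAATT-3'

The reverse primer's reverse complement GGCTGAGGA matches the template at positions 84–92; the product starts at position 21.
The forward primer is identical to the top strand over positions 21–29: TCCTTAATT.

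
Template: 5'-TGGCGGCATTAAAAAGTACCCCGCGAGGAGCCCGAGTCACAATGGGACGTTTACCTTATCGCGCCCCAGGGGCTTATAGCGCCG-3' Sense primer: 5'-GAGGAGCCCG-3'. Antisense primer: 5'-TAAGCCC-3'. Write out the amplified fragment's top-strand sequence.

5'-GAGGAGCCCGAGTCACAATGGGACGTTTACCTTATCGCGCCCCAGGGGCTTA-3'

Scanning the template, GAGGAGCCCG occurs at positions 25–34; this primer anneals to the bottom strand there with its 3' end pointing downstream.
Reverse complement of the reverse primer: GGGCTTA. This occurs on the top strand at positions 70–76.
The product is the template from position 25 through 76 (52 bp).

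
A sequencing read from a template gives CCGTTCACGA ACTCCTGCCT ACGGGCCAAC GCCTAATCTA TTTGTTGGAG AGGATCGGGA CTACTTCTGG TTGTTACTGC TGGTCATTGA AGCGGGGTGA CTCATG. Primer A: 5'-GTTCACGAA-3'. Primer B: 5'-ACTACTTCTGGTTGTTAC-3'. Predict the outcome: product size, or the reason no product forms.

No product — both primers anneal to the same strand and extend in the same direction.

Primer A (GTTCACGAA) matches the top strand at positions 3–11 (3' end points downstream).
Primer B (ACTACTTCTGGTTGTTAC) also matches the top strand directly, at positions 60–77 — its reverse complement GTAACAACCAGAAGTAGT is not present.
Both primers anneal to the bottom strand with 3' ends pointing the same way, so neither can prime synthesis back toward the other.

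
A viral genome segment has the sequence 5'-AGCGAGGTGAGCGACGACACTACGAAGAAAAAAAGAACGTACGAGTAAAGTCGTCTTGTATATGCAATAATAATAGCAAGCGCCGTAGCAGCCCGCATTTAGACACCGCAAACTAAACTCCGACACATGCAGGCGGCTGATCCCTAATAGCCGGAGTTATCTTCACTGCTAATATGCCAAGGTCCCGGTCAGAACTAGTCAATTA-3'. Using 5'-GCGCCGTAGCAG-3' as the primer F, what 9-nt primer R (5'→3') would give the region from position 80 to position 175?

5'-ATATTAGCA-3'

The product's 3' end on the top strand is position 175.
The reverse primer anneals to the top strand over positions 167–175, i.e. to TGCTAATAT.
Its sequence written 5'→3' is the reverse complement: ATATTAGCA.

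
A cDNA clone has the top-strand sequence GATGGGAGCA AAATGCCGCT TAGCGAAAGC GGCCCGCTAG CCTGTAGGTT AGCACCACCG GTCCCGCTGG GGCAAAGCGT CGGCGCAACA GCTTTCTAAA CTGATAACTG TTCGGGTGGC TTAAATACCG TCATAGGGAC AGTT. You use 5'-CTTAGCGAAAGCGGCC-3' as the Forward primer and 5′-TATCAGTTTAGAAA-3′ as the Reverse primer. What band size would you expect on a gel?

88 bp

The forward primer matches the template at positions 19–34.
Taking the reverse complement of TATCAGTTTAGAAA gives TTTCTAAACTGATA, found at positions 93–106 on the template; the primer anneals here to the top strand with its 3' end pointing upstream.
The product runs from position 19 to position 106, so its length is 106 − 19 + 1 = 88 bp.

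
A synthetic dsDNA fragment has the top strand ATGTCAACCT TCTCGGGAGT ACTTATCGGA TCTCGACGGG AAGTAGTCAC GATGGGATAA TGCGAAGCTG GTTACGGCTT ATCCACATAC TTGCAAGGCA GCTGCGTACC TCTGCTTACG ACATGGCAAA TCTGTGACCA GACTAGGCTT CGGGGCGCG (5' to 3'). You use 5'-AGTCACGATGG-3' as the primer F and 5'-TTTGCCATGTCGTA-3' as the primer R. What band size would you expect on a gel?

Scanning the template, AGTCACGATGG occurs at positions 45–55; this primer anneals to the bottom strand there with its 3' end pointing downstream.
The reverse primer's reverse complement is TACGACATGGCAAA, which matches the template at positions 117–130.
Product length = (reverse-primer end) − (forward-primer start) + 1 = 130 − 45 + 1 = 86 bp.

86 bp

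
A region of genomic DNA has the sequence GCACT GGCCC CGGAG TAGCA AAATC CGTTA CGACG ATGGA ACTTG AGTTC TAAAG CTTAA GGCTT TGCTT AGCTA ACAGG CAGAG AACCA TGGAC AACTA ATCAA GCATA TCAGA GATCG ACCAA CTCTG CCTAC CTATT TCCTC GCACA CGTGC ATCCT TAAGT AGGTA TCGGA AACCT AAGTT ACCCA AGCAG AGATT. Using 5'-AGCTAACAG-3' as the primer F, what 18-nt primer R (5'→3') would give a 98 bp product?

5'-CCTACTTAAGGATGCACG-3'

The forward primer binds at positions 71–79, so a 98 bp product ends at position 71 + 98 − 1 = 168.
The reverse primer anneals to the top strand over positions 151–168, i.e. to CGTGCATCCTTAAGTAGG.
Its sequence written 5'→3' is the reverse complement: CCTACTTAAGGATGCACG.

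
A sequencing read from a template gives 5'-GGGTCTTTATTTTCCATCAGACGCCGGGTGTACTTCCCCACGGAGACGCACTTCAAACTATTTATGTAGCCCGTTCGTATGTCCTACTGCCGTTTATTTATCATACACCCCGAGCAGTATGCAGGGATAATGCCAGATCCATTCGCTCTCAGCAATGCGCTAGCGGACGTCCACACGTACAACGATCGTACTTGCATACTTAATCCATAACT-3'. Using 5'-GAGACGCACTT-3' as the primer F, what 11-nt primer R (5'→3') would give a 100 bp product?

The forward primer binds at positions 43–53, so a 100 bp product ends at position 43 + 100 − 1 = 142.
The reverse primer anneals to the top strand over positions 132–142, i.e. to GCCAGATCCAT.
Its sequence written 5'→3' is the reverse complement: ATGGATCTGGC.

5'-ATGGATCTGGC-3'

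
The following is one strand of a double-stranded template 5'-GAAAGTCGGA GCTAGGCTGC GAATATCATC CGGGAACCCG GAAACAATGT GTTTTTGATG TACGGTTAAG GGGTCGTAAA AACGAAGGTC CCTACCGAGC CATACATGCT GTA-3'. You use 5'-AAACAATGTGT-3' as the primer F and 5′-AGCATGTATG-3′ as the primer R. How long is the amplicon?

69 bp

The forward primer matches the template at positions 42–52.
The reverse primer's reverse complement is CATACATGCT, which matches the template at positions 101–110.
Product length = (reverse-primer end) − (forward-primer start) + 1 = 110 − 42 + 1 = 69 bp.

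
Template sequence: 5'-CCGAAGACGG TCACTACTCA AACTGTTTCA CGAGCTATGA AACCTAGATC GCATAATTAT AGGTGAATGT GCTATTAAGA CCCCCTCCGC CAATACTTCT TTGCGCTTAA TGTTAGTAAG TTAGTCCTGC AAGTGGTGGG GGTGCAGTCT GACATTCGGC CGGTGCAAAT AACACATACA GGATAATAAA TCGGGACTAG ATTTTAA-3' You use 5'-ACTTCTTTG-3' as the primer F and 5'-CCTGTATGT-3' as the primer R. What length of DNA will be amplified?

Scanning the template, ACTTCTTTG occurs at positions 95–103; this primer anneals to the bottom strand there with its 3' end pointing downstream.
Reverse complement of the reverse primer: ACATACAGG. This occurs on the top strand at positions 174–182.
The product runs from position 95 to position 182, so its length is 182 − 95 + 1 = 88 bp.

88 bp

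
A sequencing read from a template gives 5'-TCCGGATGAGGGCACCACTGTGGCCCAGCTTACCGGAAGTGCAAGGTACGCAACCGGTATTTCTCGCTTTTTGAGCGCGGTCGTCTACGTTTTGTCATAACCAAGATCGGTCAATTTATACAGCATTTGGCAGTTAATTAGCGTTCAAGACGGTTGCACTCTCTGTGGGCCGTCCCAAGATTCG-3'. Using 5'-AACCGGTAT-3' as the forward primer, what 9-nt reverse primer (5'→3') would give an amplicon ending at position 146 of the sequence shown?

The forward primer binds at positions 52–60; the product's 3' end on the top strand is position 146.
The reverse primer anneals to the top strand over positions 138–146, i.e. to TTAGCGTTC.
Its sequence written 5'→3' is the reverse complement: GAACGCTAA.

5'-GAACGCTAA-3'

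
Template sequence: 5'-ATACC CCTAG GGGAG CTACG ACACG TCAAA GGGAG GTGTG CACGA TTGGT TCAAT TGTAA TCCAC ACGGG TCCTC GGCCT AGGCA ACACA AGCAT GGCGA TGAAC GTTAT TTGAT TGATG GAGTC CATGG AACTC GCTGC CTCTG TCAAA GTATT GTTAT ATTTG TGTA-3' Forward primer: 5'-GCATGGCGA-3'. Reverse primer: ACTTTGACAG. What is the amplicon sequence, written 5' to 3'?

5'-GCATGGCGATGAACGTTATTTGATTGATGGAGTCCATGGAACTCGCTGCCTCTGTCAAAGT-3'

The forward primer matches the template at positions 92–100.
Reverse complement of the reverse primer: CTGTCAAAGT. This occurs on the top strand at positions 143–152.
The product is the template from position 92 through 152 (61 bp).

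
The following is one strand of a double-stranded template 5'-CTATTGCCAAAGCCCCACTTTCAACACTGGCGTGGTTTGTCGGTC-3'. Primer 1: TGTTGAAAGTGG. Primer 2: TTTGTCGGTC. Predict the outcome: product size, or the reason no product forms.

Primer 1 (TGTTGAAAGTGG) has reverse complement CCACTTTCAACA, which matches the top strand at positions 15–26; primer 1 anneals to the top strand there with its 3' end pointing upstream toward position 15.
Primer 2 (TTTGTCGGTC) matches the top strand directly at positions 36–45; it anneals to the bottom strand with its 3' end pointing downstream toward position 45.
The 3' ends diverge (primer 1 extends toward position 1, primer 2 toward position 45), so the primers never converge on a shared product.

No product — the primers' 3' ends point away from each other.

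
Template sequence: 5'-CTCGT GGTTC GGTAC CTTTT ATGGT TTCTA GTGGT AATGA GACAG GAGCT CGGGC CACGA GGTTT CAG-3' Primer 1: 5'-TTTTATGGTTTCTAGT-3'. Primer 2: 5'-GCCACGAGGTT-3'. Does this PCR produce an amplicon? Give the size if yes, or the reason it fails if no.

Primer 1 (TTTTATGGTTTCTAGT) matches the top strand at positions 17–32 (3' end points downstream).
Primer 2 (GCCACGAGGTT) also matches the top strand directly, at positions 54–64 — its reverse complement AACCTCGTGGC is not present.
Both primers anneal to the bottom strand with 3' ends pointing the same way, so neither can prime synthesis back toward the other.

No product — both primers anneal to the same strand and extend in the same direction.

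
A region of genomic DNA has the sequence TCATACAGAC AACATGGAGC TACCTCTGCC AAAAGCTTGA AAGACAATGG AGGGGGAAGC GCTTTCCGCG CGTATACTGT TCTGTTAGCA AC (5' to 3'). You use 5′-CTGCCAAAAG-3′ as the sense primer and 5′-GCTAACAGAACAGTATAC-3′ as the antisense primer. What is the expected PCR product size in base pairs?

Forward primer CTGCCAAAAG is found on the top strand at positions 26–35.
Reverse complement of the reverse primer: GTATACTGTTCTGTTAGC. This occurs on the top strand at positions 72–89.
The product runs from position 26 to position 89, so its length is 89 − 26 + 1 = 64 bp.

64 bp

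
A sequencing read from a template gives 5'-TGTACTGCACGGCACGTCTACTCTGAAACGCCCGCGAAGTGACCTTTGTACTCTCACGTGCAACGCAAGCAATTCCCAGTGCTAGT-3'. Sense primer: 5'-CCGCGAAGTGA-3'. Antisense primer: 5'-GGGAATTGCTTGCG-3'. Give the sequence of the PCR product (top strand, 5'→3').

5'-CCGCGAAGTGACCTTTGTACTCTCACGTGCAACGCAAGCAATTCCC-3'

The forward primer matches the template at positions 32–42.
The reverse primer's reverse complement is CGCAAGCAATTCCC, which matches the template at positions 64–77.
The product is the template from position 32 through 77 (46 bp).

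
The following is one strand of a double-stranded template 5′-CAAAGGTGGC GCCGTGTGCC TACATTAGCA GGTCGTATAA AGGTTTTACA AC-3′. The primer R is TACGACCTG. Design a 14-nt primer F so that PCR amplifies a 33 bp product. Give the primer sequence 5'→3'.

5'-GGTGGCGCCGTGTG-3'

The reverse primer's reverse complement CAGGTCGTA matches the template at positions 29–37, so the product ends at position 37.
A 33 bp product then starts at position 37 − 33 + 1 = 5.
The forward primer is identical to the top strand there: GGTGGCGCCGTGTG.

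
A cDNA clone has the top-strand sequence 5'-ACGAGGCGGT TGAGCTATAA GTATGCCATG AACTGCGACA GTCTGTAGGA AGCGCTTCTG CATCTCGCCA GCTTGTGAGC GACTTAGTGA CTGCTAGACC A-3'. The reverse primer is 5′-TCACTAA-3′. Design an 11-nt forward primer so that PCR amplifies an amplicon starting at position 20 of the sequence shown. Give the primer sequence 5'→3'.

5'-AGTATGCCATG-3'

The reverse primer's reverse complement TTAGTGA matches the template at positions 84–90; the product starts at position 20.
The forward primer is identical to the top strand over positions 20–30: AGTATGCCATG.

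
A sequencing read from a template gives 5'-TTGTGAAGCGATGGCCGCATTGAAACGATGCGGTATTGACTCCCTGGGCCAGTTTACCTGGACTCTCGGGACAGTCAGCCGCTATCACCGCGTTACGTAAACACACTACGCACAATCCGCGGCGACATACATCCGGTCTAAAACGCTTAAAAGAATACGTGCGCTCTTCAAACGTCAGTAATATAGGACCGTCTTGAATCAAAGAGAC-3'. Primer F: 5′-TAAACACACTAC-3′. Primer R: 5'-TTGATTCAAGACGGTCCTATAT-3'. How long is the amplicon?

105 bp

The forward primer matches the template at positions 98–109.
Reverse complement of the reverse primer: ATATAGGACCGTCTTGAATCAA. This occurs on the top strand at positions 181–202.
The product runs from position 98 to position 202, so its length is 202 − 98 + 1 = 105 bp.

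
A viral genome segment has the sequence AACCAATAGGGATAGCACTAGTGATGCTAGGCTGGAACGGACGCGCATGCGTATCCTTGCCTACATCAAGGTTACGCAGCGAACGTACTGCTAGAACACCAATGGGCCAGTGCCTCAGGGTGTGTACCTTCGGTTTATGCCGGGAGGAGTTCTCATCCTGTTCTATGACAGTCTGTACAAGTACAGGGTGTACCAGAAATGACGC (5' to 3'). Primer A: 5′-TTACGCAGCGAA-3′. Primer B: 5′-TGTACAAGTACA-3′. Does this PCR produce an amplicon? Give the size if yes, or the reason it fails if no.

No product — both primers anneal to the same strand and extend in the same direction.

Primer A (TTACGCAGCGAA) matches the top strand at positions 72–83 (3' end points downstream).
Primer B (TGTACAAGTACA) also matches the top strand directly, at positions 174–185 — its reverse complement TGTACTTGTACA is not present.
Both primers anneal to the bottom strand with 3' ends pointing the same way, so neither can prime synthesis back toward the other.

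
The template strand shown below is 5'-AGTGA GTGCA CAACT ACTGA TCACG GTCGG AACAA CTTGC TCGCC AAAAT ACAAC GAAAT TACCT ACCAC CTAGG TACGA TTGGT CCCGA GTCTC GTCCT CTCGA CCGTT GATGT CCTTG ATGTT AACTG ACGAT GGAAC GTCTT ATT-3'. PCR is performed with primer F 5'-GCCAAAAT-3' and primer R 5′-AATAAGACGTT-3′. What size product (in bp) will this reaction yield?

106 bp

The forward primer matches the template at positions 43–50.
Reverse complement of the reverse primer: AACGTCTTATT. This occurs on the top strand at positions 138–148.
The product runs from position 43 to position 148, so its length is 148 − 43 + 1 = 106 bp.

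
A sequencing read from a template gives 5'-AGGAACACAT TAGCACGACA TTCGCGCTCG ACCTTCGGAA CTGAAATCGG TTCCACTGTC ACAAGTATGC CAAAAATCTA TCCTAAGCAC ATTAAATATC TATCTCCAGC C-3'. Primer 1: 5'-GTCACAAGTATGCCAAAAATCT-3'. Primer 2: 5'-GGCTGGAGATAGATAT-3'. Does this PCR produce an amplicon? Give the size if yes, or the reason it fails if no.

Primer 1 (GTCACAAGTATGCCAAAAATCT) matches the top strand at positions 58–79; it acts as a forward primer.
Primer 2's reverse complement is ATATCTATCTCCAGCC, matching the top strand at positions 96–111; it acts as a reverse primer.
The 3' ends face each other across positions 58–111, giving a 54 bp product.

Yes — a 54 bp product.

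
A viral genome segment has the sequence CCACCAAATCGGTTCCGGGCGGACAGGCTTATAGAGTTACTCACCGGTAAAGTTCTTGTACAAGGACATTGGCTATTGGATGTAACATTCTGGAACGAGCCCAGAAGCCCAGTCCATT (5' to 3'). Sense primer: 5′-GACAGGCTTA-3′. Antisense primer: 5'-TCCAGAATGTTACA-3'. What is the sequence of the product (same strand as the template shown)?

Forward primer GACAGGCTTA is found on the top strand at positions 22–31.
Taking the reverse complement of TCCAGAATGTTACA gives TGTAACATTCTGGA, found at positions 81–94 on the template; the primer anneals here to the top strand with its 3' end pointing upstream.
The product is the template from position 22 through 94 (73 bp).

5'-GACAGGCTTATAGAGTTACTCACCGGTAAAGTTCTTGTACAAGGACATTGGCTATTGGATGTAACATTCTGGA-3'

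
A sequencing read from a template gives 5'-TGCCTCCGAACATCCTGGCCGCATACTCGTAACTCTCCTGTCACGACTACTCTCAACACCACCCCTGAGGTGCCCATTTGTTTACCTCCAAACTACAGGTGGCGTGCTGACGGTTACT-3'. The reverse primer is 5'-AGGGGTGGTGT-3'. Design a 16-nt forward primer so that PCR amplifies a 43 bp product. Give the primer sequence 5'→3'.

The reverse primer's reverse complement ACACCACCCCT matches the template at positions 56–66, so the product ends at position 66.
A 43 bp product then starts at position 66 − 43 + 1 = 24.
The forward primer is identical to the top strand there: TACTCGTAACTCTCCT.

5'-TACTCGTAACTCTCCT-3'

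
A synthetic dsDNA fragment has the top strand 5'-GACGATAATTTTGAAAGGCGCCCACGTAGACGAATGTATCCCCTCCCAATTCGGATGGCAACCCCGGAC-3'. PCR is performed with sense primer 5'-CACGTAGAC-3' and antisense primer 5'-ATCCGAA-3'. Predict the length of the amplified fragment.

Forward primer CACGTAGAC is found on the top strand at positions 23–31.
Reverse complement of the reverse primer: TTCGGAT. This occurs on the top strand at positions 50–56.
Product length = (reverse-primer end) − (forward-primer start) + 1 = 56 − 23 + 1 = 34 bp.

34 bp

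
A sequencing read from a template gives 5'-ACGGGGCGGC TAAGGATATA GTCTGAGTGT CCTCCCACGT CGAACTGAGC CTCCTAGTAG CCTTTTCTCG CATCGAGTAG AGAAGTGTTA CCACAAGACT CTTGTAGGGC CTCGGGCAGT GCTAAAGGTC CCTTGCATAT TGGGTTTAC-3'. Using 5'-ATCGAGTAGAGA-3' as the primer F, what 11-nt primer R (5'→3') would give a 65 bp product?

The forward primer binds at positions 72–83, so a 65 bp product ends at position 72 + 65 − 1 = 136.
The reverse primer anneals to the top strand over positions 126–136, i.e. to AGGTCCCTTGC.
Its sequence written 5'→3' is the reverse complement: GCAAGGGACCT.

5'-GCAAGGGACCT-3'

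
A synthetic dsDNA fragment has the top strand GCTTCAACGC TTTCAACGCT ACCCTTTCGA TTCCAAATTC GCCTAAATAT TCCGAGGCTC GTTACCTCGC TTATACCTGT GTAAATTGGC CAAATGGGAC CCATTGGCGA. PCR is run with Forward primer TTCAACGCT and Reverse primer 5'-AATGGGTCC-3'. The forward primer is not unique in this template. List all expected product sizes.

The forward primer TTCAACGCT matches the top strand at positions 3–11, 12–20.
The reverse primer's reverse complement is GGACCCATT, matching at positions 97–105.
Each forward site pairs with the reverse site to give a product ending at position 105: sizes 103, 94 bp.

103 bp, 94 bp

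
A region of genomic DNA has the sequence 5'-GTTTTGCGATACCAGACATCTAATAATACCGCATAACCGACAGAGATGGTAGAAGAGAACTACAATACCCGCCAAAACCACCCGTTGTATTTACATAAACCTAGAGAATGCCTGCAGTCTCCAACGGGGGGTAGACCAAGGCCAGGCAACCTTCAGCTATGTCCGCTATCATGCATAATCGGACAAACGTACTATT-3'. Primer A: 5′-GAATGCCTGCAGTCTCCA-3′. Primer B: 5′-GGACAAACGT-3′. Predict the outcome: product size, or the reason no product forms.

Primer A (GAATGCCTGCAGTCTCCA) matches the top strand at positions 106–123 (3' end points downstream).
Primer B (GGACAAACGT) also matches the top strand directly, at positions 181–190 — its reverse complement ACGTTTGTCC is not present.
Both primers anneal to the bottom strand with 3' ends pointing the same way, so neither can prime synthesis back toward the other.

No product — both primers anneal to the same strand and extend in the same direction.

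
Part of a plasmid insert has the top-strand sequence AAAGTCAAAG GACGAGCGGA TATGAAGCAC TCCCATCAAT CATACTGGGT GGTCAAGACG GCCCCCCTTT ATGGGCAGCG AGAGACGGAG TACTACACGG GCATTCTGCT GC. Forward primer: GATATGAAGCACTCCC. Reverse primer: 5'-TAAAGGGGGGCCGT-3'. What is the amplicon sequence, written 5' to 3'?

The forward primer matches the template at positions 19–34.
Reverse complement of the reverse primer: ACGGCCCCCCTTTA. This occurs on the top strand at positions 58–71.
The product is the template from position 19 through 71 (53 bp).

5'-GATATGAAGCACTCCCATCAATCATACTGGGTGGTCAAGACGGCCCCCCTTTA-3'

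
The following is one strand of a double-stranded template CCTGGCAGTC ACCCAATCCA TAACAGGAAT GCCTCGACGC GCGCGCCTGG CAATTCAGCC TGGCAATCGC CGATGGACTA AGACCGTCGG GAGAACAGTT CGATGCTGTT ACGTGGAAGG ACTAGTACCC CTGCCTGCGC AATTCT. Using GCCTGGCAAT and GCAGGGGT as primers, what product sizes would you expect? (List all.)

90 bp, 77 bp

The forward primer GCCTGGCAAT matches the top strand at positions 45–54, 58–67.
The reverse primer's reverse complement is ACCCCTGC, matching at positions 127–134.
Each forward site pairs with the reverse site to give a product ending at position 134: sizes 90, 77 bp.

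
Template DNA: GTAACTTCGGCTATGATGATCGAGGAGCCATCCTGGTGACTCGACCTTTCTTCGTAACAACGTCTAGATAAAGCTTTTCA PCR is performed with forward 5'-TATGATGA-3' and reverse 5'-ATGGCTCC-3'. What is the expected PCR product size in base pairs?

The forward primer matches the template at positions 12–19.
Reverse complement of the reverse primer: GGAGCCAT. This occurs on the top strand at positions 24–31.
Amplicon spans positions 12–31: 20 bp.

20 bp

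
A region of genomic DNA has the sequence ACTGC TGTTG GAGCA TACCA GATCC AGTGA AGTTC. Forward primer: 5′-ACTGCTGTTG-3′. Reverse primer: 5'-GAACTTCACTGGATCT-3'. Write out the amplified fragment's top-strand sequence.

5'-ACTGCTGTTGGAGCATACCAGATCCAGTGAAGTTC-3'

The forward primer matches the template at positions 1–10.
Taking the reverse complement of GAACTTCACTGGATCT gives AGATCCAGTGAAGTTC, found at positions 20–35 on the template; the primer anneals here to the top strand with its 3' end pointing upstream.
The product is the template from position 1 through 35 (35 bp).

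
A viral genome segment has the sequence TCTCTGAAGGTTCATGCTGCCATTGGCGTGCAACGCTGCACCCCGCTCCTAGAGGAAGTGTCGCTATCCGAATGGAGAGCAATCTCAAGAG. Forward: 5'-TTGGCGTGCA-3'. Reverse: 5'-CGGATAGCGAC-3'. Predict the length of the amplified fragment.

48 bp

The forward primer matches the template at positions 23–32.
Reverse complement of the reverse primer: GTCGCTATCCG. This occurs on the top strand at positions 60–70.
Amplicon spans positions 23–70: 48 bp.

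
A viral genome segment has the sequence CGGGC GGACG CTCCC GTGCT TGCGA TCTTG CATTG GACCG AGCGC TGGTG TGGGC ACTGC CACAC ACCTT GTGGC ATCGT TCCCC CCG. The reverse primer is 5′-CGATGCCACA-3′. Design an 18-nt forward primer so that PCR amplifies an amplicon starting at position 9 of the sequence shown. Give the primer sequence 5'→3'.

The reverse primer's reverse complement TGTGGCATCG matches the template at positions 70–79; the product starts at position 9.
The forward primer is identical to the top strand over positions 9–26: CGCTCCCGTGCTTGCGAT.

5'-CGCTCCCGTGCTTGCGAT-3'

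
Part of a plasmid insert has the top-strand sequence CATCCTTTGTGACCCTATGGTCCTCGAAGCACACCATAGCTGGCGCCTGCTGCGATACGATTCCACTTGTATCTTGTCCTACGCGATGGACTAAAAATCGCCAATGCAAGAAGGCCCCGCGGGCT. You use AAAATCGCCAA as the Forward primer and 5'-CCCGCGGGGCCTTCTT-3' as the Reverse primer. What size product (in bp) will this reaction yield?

30 bp

The forward primer matches the template at positions 94–104.
Reverse complement of the reverse primer: AAGAAGGCCCCGCGGG. This occurs on the top strand at positions 108–123.
The product runs from position 94 to position 123, so its length is 123 − 94 + 1 = 30 bp.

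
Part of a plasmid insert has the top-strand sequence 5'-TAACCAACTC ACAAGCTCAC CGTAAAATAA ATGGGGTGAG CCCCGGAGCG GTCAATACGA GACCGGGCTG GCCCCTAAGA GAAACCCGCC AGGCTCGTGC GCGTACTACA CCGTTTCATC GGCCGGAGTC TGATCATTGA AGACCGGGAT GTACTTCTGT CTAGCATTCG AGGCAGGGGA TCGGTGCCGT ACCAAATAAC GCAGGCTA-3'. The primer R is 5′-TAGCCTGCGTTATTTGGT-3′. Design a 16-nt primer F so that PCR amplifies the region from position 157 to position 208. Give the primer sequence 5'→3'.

The reverse primer's reverse complement ACCAAATAACGCAGGCTA matches the template at positions 191–208; the product starts at position 157.
The forward primer is identical to the top strand over positions 157–172: CTGTCTAGCATTCGAG.

5'-CTGTCTAGCATTCGAG-3'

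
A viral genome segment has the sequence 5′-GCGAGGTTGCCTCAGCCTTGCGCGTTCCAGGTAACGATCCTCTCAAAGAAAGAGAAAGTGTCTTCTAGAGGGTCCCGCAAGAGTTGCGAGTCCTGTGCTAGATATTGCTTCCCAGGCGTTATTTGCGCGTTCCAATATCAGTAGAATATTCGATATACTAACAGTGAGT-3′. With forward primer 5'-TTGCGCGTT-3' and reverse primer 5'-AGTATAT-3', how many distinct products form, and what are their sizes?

Two products: 142 bp, 37 bp

The forward primer TTGCGCGTT matches the top strand at positions 18–26, 123–131.
The reverse primer's reverse complement is ATATACT, matching at positions 153–159.
Each forward site pairs with the reverse site to give a product ending at position 159: sizes 142, 37 bp.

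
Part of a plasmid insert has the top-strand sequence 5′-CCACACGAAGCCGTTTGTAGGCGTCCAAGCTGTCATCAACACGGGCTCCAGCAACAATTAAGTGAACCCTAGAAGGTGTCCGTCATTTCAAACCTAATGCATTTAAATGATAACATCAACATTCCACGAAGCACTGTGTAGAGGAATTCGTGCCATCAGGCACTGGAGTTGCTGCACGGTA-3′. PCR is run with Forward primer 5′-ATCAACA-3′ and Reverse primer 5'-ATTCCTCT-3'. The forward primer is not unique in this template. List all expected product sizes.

113 bp, 33 bp

The forward primer ATCAACA matches the top strand at positions 35–41, 115–121.
The reverse primer's reverse complement is AGAGGAAT, matching at positions 140–147.
Each forward site pairs with the reverse site to give a product ending at position 147: sizes 113, 33 bp.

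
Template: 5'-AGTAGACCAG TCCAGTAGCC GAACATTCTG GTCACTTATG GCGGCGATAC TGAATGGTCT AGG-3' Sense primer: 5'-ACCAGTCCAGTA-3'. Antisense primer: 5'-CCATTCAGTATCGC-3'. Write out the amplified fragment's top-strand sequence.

5'-ACCAGTCCAGTAGCCGAACATTCTGGTCACTTATGGCGGCGATACTGAATGG-3'

The forward primer matches the template at positions 6–17.
The reverse primer's reverse complement is GCGATACTGAATGG, which matches the template at positions 44–57.
The product is the template from position 6 through 57 (52 bp).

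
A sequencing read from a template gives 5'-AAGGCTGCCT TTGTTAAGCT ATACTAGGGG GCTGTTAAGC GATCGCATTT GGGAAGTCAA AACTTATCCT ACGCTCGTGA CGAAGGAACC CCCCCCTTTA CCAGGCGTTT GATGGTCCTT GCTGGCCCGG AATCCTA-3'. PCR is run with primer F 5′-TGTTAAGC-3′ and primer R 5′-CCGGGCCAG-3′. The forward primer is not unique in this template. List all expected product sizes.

The forward primer TGTTAAGC matches the top strand at positions 12–19, 33–40.
The reverse primer's reverse complement is CTGGCCCGG, matching at positions 122–130.
Each forward site pairs with the reverse site to give a product ending at position 130: sizes 119, 98 bp.

119 bp, 98 bp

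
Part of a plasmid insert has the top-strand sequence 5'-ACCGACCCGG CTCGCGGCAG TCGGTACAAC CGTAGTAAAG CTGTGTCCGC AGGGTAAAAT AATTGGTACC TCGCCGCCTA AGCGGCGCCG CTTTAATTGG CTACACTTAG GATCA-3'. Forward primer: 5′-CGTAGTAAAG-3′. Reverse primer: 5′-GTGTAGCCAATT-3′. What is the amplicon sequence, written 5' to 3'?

5'-CGTAGTAAAGCTGTGTCCGCAGGGTAAAATAATTGGTACCTCGCCGCCTAAGCGGCGCCGCTTTAATTGGCTACAC-3'

Forward primer CGTAGTAAAG is found on the top strand at positions 31–40.
The reverse primer's reverse complement is AATTGGCTACAC, which matches the template at positions 95–106.
The product is the template from position 31 through 106 (76 bp).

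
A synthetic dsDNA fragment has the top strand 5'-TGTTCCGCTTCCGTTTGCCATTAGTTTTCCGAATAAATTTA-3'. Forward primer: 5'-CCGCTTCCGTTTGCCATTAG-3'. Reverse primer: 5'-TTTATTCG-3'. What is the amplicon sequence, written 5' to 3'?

5'-CCGCTTCCGTTTGCCATTAGTTTTCCGAATAAA-3'

Scanning the template, CCGCTTCCGTTTGCCATTAG occurs at positions 5–24; this primer anneals to the bottom strand there with its 3' end pointing downstream.
Taking the reverse complement of TTTATTCG gives CGAATAAA, found at positions 30–37 on the template; the primer anneals here to the top strand with its 3' end pointing upstream.
The product is the template from position 5 through 37 (33 bp).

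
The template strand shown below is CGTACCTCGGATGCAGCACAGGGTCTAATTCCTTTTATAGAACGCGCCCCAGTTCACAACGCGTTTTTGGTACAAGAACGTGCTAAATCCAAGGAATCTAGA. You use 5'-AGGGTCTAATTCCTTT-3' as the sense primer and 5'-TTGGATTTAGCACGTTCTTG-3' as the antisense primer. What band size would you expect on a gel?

The forward primer matches the template at positions 20–35.
Reverse complement of the reverse primer: CAAGAACGTGCTAAATCCAA. This occurs on the top strand at positions 73–92.
Amplicon spans positions 20–92: 73 bp.

73 bp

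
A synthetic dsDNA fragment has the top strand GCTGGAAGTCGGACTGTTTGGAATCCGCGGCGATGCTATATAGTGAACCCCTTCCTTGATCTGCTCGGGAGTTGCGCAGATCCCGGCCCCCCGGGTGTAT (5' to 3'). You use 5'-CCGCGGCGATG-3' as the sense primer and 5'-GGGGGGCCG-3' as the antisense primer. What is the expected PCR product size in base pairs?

Scanning the template, CCGCGGCGATG occurs at positions 25–35; this primer anneals to the bottom strand there with its 3' end pointing downstream.
Reverse complement of the reverse primer: CGGCCCCCC. This occurs on the top strand at positions 84–92.
Product length = (reverse-primer end) − (forward-primer start) + 1 = 92 − 25 + 1 = 68 bp.

68 bp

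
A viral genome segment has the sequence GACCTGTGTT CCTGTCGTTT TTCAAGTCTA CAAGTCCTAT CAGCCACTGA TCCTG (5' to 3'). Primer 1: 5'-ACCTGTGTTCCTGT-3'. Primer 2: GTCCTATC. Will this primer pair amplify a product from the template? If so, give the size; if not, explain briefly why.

No product — both primers anneal to the same strand and extend in the same direction.

Primer 1 (ACCTGTGTTCCTGT) matches the top strand at positions 2–15 (3' end points downstream).
Primer 2 (GTCCTATC) also matches the top strand directly, at positions 34–41 — its reverse complement GATAGGAC is not present.
Both primers anneal to the bottom strand with 3' ends pointing the same way, so neither can prime synthesis back toward the other.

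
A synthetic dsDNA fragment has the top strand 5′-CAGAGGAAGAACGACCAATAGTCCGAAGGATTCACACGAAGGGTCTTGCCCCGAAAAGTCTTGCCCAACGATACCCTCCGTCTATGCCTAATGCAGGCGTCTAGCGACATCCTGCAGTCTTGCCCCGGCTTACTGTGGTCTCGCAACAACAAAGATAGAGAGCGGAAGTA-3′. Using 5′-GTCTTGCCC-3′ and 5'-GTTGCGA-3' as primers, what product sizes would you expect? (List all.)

105 bp, 90 bp, 31 bp

The forward primer GTCTTGCCC matches the top strand at positions 43–51, 58–66, 117–125.
The reverse primer's reverse complement is TCGCAAC, matching at positions 141–147.
Each forward site pairs with the reverse site to give a product ending at position 147: sizes 105, 90, 31 bp.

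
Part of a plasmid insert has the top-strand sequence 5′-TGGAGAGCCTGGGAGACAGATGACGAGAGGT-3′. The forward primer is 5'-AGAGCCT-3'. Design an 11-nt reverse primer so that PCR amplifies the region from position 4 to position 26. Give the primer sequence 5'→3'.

5'-TCGTCATCTGT-3'

The product's 3' end on the top strand is position 26.
The reverse primer anneals to the top strand over positions 16–26, i.e. to ACAGATGACGA.
Its sequence written 5'→3' is the reverse complement: TCGTCATCTGT.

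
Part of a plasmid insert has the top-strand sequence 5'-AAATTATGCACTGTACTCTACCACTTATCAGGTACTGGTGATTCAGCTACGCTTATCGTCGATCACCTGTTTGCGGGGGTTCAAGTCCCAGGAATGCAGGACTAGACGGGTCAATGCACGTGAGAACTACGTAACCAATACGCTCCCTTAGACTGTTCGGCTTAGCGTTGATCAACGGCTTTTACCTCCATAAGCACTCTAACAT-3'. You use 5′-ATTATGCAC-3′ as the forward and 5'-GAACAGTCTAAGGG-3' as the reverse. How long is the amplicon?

Forward primer ATTATGCAC is found on the top strand at positions 3–11.
Taking the reverse complement of GAACAGTCTAAGGG gives CCCTTAGACTGTTC, found at positions 145–158 on the template; the primer anneals here to the top strand with its 3' end pointing upstream.
The product runs from position 3 to position 158, so its length is 158 − 3 + 1 = 156 bp.

156 bp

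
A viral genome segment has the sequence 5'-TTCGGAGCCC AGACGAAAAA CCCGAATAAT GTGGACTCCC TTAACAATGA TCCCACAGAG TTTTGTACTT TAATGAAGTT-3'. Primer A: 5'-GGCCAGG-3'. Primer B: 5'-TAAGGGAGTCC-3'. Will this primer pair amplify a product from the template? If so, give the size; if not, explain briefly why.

No product — primer A has no binding site in the template.

Primer A (GGCCAGG) does not match the top strand, and its reverse complement CCTGGCC does not match either.
With no annealing site for primer A, no amplification occurs.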